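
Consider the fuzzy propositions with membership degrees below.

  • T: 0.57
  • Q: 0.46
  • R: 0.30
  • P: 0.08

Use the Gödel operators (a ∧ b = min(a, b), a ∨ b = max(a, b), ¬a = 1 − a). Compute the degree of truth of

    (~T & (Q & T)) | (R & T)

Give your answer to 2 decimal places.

~T = 1 − 0.57 = 0.43
Q & T = min(a, b) on (0.46, 0.57) = 0.46
~T & (Q & T) = min(a, b) on (0.43, 0.46) = 0.43
R & T = min(a, b) on (0.30, 0.57) = 0.30
(~T & (Q & T)) | (R & T) = max(a, b) on (0.43, 0.30) = 0.43

0.43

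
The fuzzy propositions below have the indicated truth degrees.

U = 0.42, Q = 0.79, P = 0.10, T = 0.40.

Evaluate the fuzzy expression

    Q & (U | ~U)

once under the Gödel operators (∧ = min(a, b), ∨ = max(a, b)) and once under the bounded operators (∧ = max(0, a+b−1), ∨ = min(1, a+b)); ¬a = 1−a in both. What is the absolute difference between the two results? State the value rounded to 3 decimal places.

0.210

Under Gödel:
  ~U = 1 − 0.42 = 0.58
  U | ~U = max(a, b) on (0.42, 0.58) = 0.58
  Q & (U | ~U) = min(a, b) on (0.79, 0.58) = 0.58
  → value = 0.5800
Under bounded:
  ~U = 1 − 0.42 = 0.58
  U | ~U = min(1, a+b) on (0.42, 0.58) = 1.00
  Q & (U | ~U) = max(0, a+b−1) on (0.79, 1.00) = 0.79
  → value = 0.7900
|0.5800 − 0.7900| = 0.210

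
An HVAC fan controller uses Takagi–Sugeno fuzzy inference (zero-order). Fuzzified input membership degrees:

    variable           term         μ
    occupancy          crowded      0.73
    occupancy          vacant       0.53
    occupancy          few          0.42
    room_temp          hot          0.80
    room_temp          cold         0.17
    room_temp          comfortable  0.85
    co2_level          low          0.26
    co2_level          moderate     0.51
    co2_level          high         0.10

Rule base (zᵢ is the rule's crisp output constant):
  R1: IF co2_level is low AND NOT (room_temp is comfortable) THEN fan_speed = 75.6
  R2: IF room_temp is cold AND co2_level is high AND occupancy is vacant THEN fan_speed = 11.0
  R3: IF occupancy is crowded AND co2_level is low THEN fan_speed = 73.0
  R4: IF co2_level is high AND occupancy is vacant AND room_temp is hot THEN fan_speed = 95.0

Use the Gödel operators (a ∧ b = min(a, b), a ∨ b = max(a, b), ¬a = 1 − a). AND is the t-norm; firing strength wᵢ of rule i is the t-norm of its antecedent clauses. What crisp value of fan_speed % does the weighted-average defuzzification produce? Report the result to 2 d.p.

67.08

R1 (z=75.6): low=0.26, ¬comfortable=1−0.85=0.15; AND[min(a, b)] → w = 0.15
R2 (z=11.0): cold=0.17, high=0.10, vacant=0.53; AND[min(a, b)] → w = 0.10
R3 (z=73.0): crowded=0.73, low=0.26; AND[min(a, b)] → w = 0.26
R4 (z=95.0): high=0.10, vacant=0.53, hot=0.80; AND[min(a, b)] → w = 0.10
Weighted average = (0.15·75.6 + 0.10·11.0 + 0.26·73.0 + 0.10·95.0) / (0.15 + 0.10 + 0.26 + 0.10)
  = 40.9200 / 0.6100 = 67.08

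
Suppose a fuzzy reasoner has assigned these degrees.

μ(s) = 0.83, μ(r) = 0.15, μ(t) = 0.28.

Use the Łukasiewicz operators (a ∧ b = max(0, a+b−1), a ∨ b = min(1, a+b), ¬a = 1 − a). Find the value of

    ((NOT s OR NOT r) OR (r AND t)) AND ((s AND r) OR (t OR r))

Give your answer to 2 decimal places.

NOT s = 1 − 0.83 = 0.17
NOT r = 1 − 0.15 = 0.85
NOT s OR NOT r = min(1, a+b) on (0.17, 0.85) = 1.00
r AND t = max(0, a+b−1) on (0.15, 0.28) = 0.00
(NOT s OR NOT r) OR (r AND t) = min(1, a+b) on (1.00, 0.00) = 1.00
s AND r = max(0, a+b−1) on (0.83, 0.15) = 0.00
t OR r = min(1, a+b) on (0.28, 0.15) = 0.43
(s AND r) OR (t OR r) = min(1, a+b) on (0.00, 0.43) = 0.43
((NOT s OR NOT r) OR (r AND t)) AND ((s AND r) OR (t OR r)) = max(0, a+b−1) on (1.00, 0.43) = 0.43

0.43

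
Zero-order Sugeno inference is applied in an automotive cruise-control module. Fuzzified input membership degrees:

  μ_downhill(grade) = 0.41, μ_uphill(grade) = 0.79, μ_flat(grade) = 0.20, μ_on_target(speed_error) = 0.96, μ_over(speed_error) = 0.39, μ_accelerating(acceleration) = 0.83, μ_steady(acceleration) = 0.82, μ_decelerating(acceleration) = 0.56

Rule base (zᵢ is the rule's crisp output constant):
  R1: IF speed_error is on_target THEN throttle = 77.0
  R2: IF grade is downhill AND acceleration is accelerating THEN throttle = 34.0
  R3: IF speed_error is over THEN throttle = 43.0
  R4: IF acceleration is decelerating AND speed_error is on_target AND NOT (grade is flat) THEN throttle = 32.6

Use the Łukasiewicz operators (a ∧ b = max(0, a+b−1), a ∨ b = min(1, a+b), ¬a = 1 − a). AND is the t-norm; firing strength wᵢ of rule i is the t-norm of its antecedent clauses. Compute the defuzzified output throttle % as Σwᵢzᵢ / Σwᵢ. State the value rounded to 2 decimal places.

R1 (z=77.0): on_target=0.96 → w = 0.96
R2 (z=34.0): downhill=0.41, accelerating=0.83; AND[max(0, a+b−1)] → w = 0.24
R3 (z=43.0): over=0.39 → w = 0.39
R4 (z=32.6): decelerating=0.56, on_target=0.96, ¬flat=1−0.20=0.80; AND[max(0, a+b−1)] → w = 0.32
Weighted average = (0.96·77.0 + 0.24·34.0 + 0.39·43.0 + 0.32·32.6) / (0.96 + 0.24 + 0.39 + 0.32)
  = 109.2820 / 1.9100 = 57.22

57.22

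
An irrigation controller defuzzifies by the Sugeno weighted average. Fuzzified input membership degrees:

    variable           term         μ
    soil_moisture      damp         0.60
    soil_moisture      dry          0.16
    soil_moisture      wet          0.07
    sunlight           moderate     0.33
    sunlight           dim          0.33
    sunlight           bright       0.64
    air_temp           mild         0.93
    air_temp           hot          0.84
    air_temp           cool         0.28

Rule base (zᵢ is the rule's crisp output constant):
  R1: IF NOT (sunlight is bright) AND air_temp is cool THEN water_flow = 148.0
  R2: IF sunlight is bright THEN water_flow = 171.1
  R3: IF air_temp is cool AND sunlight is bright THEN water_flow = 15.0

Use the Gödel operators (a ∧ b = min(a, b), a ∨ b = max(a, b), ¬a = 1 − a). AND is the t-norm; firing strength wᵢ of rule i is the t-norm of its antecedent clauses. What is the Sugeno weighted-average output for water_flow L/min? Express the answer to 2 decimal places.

R1 (z=148.0): ¬bright=1−0.64=0.36, cool=0.28; AND[min(a, b)] → w = 0.28
R2 (z=171.1): bright=0.64 → w = 0.64
R3 (z=15.0): cool=0.28, bright=0.64; AND[min(a, b)] → w = 0.28
Weighted average = (0.28·148.0 + 0.64·171.1 + 0.28·15.0) / (0.28 + 0.64 + 0.28)
  = 155.1440 / 1.2000 = 129.29

129.29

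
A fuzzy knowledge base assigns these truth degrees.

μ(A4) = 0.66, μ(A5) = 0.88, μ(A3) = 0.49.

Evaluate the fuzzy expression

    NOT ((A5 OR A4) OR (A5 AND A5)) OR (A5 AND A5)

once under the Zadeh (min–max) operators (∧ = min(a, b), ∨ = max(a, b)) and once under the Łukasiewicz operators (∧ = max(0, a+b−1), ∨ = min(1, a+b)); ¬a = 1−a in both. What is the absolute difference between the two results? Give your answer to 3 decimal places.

0.120

Under Zadeh (min–max):
  A5 OR A4 = max(a, b) on (0.88, 0.66) = 0.88
  A5 AND A5 = min(a, b) on (0.88, 0.88) = 0.88
  (A5 OR A4) OR (A5 AND A5) = max(a, b) on (0.88, 0.88) = 0.88
  NOT ((A5 OR A4) OR (A5 AND A5)) = 1 − 0.88 = 0.12
  A5 AND A5 = min(a, b) on (0.88, 0.88) = 0.88
  NOT ((A5 OR A4) OR (A5 AND A5)) OR (A5 AND A5) = max(a, b) on (0.12, 0.88) = 0.88
  → value = 0.8800
Under Łukasiewicz:
  A5 OR A4 = min(1, a+b) on (0.88, 0.66) = 1.00
  A5 AND A5 = max(0, a+b−1) on (0.88, 0.88) = 0.76
  (A5 OR A4) OR (A5 AND A5) = min(1, a+b) on (1.00, 0.76) = 1.00
  NOT ((A5 OR A4) OR (A5 AND A5)) = 1 − 1.00 = 0.00
  A5 AND A5 = max(0, a+b−1) on (0.88, 0.88) = 0.76
  NOT ((A5 OR A4) OR (A5 AND A5)) OR (A5 AND A5) = min(1, a+b) on (0.00, 0.76) = 0.76
  → value = 0.7600
|0.8800 − 0.7600| = 0.120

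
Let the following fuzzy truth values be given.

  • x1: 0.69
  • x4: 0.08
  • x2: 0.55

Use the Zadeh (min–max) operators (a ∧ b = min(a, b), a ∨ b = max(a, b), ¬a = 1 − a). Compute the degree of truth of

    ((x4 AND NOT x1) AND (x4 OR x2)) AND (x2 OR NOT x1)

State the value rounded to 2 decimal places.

0.08

NOT x1 = 1 − 0.69 = 0.31
x4 AND NOT x1 = min(a, b) on (0.08, 0.31) = 0.08
x4 OR x2 = max(a, b) on (0.08, 0.55) = 0.55
(x4 AND NOT x1) AND (x4 OR x2) = min(a, b) on (0.08, 0.55) = 0.08
NOT x1 = 1 − 0.69 = 0.31
x2 OR NOT x1 = max(a, b) on (0.55, 0.31) = 0.55
((x4 AND NOT x1) AND (x4 OR x2)) AND (x2 OR NOT x1) = min(a, b) on (0.08, 0.55) = 0.08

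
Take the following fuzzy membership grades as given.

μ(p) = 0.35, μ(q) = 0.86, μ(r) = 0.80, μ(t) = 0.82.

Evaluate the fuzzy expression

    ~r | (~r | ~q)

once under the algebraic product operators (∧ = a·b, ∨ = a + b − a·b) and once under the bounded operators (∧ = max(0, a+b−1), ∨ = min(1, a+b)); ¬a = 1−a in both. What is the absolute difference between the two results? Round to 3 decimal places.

0.090

Under algebraic product:
  ~r = 1 − 0.8000 = 0.2000
  ~r = 1 − 0.8000 = 0.2000
  ~q = 1 − 0.8600 = 0.1400
  ~r | ~q = a + b − a·b on (0.2000, 0.1400) = 0.3120
  ~r | (~r | ~q) = a + b − a·b on (0.2000, 0.3120) = 0.4496
  → value = 0.4496
Under bounded:
  ~r = 1 − 0.80 = 0.20
  ~r = 1 − 0.80 = 0.20
  ~q = 1 − 0.86 = 0.14
  ~r | ~q = min(1, a+b) on (0.20, 0.14) = 0.34
  ~r | (~r | ~q) = min(1, a+b) on (0.20, 0.34) = 0.54
  → value = 0.5400
|0.4496 − 0.5400| = 0.090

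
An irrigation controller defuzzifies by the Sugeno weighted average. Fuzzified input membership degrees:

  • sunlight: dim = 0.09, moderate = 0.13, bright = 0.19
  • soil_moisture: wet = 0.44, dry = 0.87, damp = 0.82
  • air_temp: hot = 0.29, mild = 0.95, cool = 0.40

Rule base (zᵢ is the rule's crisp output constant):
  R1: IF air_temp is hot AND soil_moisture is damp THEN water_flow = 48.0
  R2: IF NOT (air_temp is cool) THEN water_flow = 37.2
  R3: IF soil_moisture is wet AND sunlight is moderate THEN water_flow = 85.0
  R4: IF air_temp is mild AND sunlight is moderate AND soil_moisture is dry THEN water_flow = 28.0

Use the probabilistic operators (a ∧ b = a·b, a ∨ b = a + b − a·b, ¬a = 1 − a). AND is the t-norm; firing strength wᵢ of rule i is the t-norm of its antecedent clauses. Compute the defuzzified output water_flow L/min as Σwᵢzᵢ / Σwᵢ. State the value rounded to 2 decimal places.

R1 (z=48.0): hot=0.29, damp=0.82; AND[a·b] → w = 0.2378
R2 (z=37.2): ¬cool=1−0.40=0.60 → w = 0.6000
R3 (z=85.0): wet=0.44, moderate=0.13; AND[a·b] → w = 0.0572
R4 (z=28.0): mild=0.95, moderate=0.13, dry=0.87; AND[a·b] → w = 0.1074
Weighted average = (0.2378·48.0 + 0.6000·37.2 + 0.0572·85.0 + 0.1074·28.0) / (0.2378 + 0.6000 + 0.0572 + 0.1074)
  = 41.6049 / 1.0024 = 41.50

41.50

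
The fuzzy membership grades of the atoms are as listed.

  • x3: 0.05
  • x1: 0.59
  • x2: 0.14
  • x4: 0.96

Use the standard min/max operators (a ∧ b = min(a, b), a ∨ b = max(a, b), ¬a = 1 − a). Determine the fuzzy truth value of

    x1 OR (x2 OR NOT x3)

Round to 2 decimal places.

0.95

NOT x3 = 1 − 0.05 = 0.95
x2 OR NOT x3 = max(a, b) on (0.14, 0.95) = 0.95
x1 OR (x2 OR NOT x3) = max(a, b) on (0.59, 0.95) = 0.95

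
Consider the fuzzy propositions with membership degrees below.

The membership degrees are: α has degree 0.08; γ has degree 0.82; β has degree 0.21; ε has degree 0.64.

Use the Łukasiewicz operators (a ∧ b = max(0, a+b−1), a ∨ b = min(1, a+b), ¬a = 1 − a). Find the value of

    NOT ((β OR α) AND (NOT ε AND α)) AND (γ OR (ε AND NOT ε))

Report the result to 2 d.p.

β OR α = min(1, a+b) on (0.21, 0.08) = 0.29
NOT ε = 1 − 0.64 = 0.36
NOT ε AND α = max(0, a+b−1) on (0.36, 0.08) = 0.00
(β OR α) AND (NOT ε AND α) = max(0, a+b−1) on (0.29, 0.00) = 0.00
NOT ((β OR α) AND (NOT ε AND α)) = 1 − 0.00 = 1.00
NOT ε = 1 − 0.64 = 0.36
ε AND NOT ε = max(0, a+b−1) on (0.64, 0.36) = 0.00
γ OR (ε AND NOT ε) = min(1, a+b) on (0.82, 0.00) = 0.82
NOT ((β OR α) AND (NOT ε AND α)) AND (γ OR (ε AND NOT ε)) = max(0, a+b−1) on (1.00, 0.82) = 0.82

0.82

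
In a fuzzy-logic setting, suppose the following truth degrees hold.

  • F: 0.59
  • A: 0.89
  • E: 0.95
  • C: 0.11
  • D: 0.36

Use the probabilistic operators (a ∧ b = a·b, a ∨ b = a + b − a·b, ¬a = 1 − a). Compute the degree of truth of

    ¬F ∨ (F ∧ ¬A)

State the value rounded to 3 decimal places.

0.448

¬F = 1 − 0.5900 = 0.4100
¬A = 1 − 0.8900 = 0.1100
F ∧ ¬A = a·b on (0.5900, 0.1100) = 0.0649
¬F ∨ (F ∧ ¬A) = a + b − a·b on (0.4100, 0.0649) = 0.4483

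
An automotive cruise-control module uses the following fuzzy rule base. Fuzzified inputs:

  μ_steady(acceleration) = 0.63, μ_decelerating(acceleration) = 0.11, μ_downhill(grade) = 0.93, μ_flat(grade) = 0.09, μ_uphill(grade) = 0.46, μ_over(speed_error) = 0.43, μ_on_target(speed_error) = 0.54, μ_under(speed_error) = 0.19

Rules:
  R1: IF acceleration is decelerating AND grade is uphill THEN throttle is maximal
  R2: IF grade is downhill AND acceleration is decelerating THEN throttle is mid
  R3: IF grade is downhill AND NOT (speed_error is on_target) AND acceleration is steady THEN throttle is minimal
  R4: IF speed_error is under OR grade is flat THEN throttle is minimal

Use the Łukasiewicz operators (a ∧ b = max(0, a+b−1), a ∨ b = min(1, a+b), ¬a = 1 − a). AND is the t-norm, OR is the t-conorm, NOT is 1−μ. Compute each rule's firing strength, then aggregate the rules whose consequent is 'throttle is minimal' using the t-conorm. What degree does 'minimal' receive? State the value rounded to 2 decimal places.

0.30

R1: decelerating=0.11, uphill=0.46; AND[max(0, a+b−1)] → w = 0.00
R2: downhill=0.93, decelerating=0.11; AND[max(0, a+b−1)] → w = 0.04
R3: downhill=0.93, ¬on_target=1−0.54=0.46, steady=0.63; AND[max(0, a+b−1)] → w = 0.02
R4: under=0.19, flat=0.09; OR[min(1, a+b)] → w = 0.28
Rules with consequent 'minimal': {R3, R4} → strengths 0.02, 0.28
Aggregate via t-conorm [min(1, a+b)]: 0.30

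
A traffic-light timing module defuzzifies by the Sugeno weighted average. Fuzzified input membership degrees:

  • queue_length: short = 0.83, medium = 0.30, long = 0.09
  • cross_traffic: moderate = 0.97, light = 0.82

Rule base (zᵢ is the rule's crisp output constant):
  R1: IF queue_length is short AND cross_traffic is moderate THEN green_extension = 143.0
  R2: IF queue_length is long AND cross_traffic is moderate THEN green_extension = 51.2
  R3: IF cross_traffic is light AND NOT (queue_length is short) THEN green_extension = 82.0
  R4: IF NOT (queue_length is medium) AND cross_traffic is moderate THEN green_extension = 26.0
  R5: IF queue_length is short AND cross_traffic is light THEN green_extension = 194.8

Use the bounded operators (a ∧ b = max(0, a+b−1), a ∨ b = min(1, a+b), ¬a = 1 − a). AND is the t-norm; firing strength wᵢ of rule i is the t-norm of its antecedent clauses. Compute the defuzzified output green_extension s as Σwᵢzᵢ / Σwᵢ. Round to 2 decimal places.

R1 (z=143.0): short=0.83, moderate=0.97; AND[max(0, a+b−1)] → w = 0.80
R2 (z=51.2): long=0.09, moderate=0.97; AND[max(0, a+b−1)] → w = 0.06
R3 (z=82.0): light=0.82, ¬short=1−0.83=0.17; AND[max(0, a+b−1)] → w = 0.00
R4 (z=26.0): ¬medium=1−0.30=0.70, moderate=0.97; AND[max(0, a+b−1)] → w = 0.67
R5 (z=194.8): short=0.83, light=0.82; AND[max(0, a+b−1)] → w = 0.65
Weighted average = (0.80·143.0 + 0.06·51.2 + 0.00·82.0 + 0.67·26.0 + 0.65·194.8) / (0.80 + 0.06 + 0.00 + 0.67 + 0.65)
  = 261.5120 / 2.1800 = 119.96

119.96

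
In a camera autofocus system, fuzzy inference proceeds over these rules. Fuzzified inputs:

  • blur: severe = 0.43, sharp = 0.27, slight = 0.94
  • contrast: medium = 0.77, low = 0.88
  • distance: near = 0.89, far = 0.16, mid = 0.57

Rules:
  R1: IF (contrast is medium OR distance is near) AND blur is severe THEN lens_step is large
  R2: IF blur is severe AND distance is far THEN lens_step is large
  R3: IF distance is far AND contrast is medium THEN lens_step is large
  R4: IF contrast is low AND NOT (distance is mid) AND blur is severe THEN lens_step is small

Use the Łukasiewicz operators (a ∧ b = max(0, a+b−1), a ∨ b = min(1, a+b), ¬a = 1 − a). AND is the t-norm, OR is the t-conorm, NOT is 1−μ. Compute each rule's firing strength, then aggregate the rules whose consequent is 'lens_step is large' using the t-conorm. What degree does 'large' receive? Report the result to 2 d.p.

0.43

R1: (medium=0.77 OR near=0.89) = 1.00; AND[max(0, a+b−1)] with severe=0.43 → w = 0.43
R2: severe=0.43, far=0.16; AND[max(0, a+b−1)] → w = 0.00
R3: far=0.16, medium=0.77; AND[max(0, a+b−1)] → w = 0.00
R4: low=0.88, ¬mid=1−0.57=0.43, severe=0.43; AND[max(0, a+b−1)] → w = 0.00
Rules with consequent 'large': {R1, R2, R3} → strengths 0.43, 0.00, 0.00
Aggregate via t-conorm [min(1, a+b)]: 0.43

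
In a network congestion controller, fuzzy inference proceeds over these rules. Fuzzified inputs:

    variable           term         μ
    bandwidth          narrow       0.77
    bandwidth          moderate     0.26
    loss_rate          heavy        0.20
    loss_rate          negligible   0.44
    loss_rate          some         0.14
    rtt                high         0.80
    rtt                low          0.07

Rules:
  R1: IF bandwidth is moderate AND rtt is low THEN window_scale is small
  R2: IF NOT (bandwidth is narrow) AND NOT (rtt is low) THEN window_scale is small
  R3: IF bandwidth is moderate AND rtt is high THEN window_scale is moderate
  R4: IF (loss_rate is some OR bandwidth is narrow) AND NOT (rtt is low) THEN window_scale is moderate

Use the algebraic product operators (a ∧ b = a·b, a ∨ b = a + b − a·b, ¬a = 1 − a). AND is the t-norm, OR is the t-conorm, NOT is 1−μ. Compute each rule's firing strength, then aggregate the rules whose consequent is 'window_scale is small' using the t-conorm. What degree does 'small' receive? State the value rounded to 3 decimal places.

R1: moderate=0.26, low=0.07; AND[a·b] → w = 0.0182
R2: ¬narrow=1−0.77=0.23, ¬low=1−0.07=0.93; AND[a·b] → w = 0.2139
R3: moderate=0.26, high=0.80; AND[a·b] → w = 0.2080
R4: (some=0.14 OR narrow=0.77) = 0.8022; AND[a·b] with ¬low=1−0.07=0.93 → w = 0.7460
Rules with consequent 'small': {R1, R2} → strengths 0.0182, 0.2139
Aggregate via t-conorm [a + b − a·b]: 0.2282

0.228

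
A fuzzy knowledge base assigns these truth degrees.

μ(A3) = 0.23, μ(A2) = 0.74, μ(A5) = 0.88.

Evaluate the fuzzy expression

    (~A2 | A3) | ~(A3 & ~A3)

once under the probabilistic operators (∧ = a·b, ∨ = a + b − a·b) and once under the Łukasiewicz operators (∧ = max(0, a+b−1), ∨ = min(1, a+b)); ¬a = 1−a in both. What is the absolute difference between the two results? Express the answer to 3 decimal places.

Under probabilistic:
  ~A2 = 1 − 0.7400 = 0.2600
  ~A2 | A3 = a + b − a·b on (0.2600, 0.2300) = 0.4302
  ~A3 = 1 − 0.2300 = 0.7700
  A3 & ~A3 = a·b on (0.2300, 0.7700) = 0.1771
  ~(A3 & ~A3) = 1 − 0.1771 = 0.8229
  (~A2 | A3) | ~(A3 & ~A3) = a + b − a·b on (0.4302, 0.8229) = 0.8991
  → value = 0.8991
Under Łukasiewicz:
  ~A2 = 1 − 0.74 = 0.26
  ~A2 | A3 = min(1, a+b) on (0.26, 0.23) = 0.49
  ~A3 = 1 − 0.23 = 0.77
  A3 & ~A3 = max(0, a+b−1) on (0.23, 0.77) = 0.00
  ~(A3 & ~A3) = 1 − 0.00 = 1.00
  (~A2 | A3) | ~(A3 & ~A3) = min(1, a+b) on (0.49, 1.00) = 1.00
  → value = 1.0000
|0.8991 − 1.0000| = 0.101

0.101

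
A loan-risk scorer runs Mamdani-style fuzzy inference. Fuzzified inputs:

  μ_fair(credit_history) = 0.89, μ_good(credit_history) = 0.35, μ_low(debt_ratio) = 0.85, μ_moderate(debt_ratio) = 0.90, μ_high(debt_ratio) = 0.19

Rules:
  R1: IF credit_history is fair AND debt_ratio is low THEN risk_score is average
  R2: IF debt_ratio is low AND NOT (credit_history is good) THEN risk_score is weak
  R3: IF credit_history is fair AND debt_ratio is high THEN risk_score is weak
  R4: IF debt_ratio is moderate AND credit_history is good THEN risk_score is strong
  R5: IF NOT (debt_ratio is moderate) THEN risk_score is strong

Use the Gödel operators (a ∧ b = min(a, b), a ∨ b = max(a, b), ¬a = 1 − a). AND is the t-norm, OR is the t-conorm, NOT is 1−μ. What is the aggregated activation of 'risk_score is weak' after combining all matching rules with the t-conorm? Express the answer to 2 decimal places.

0.65

R1: fair=0.89, low=0.85; AND[min(a, b)] → w = 0.85
R2: low=0.85, ¬good=1−0.35=0.65; AND[min(a, b)] → w = 0.65
R3: fair=0.89, high=0.19; AND[min(a, b)] → w = 0.19
R4: moderate=0.90, good=0.35; AND[min(a, b)] → w = 0.35
R5: ¬moderate=1−0.90=0.10 → w = 0.10
Rules with consequent 'weak': {R2, R3} → strengths 0.65, 0.19
Aggregate via t-conorm [max(a, b)]: 0.65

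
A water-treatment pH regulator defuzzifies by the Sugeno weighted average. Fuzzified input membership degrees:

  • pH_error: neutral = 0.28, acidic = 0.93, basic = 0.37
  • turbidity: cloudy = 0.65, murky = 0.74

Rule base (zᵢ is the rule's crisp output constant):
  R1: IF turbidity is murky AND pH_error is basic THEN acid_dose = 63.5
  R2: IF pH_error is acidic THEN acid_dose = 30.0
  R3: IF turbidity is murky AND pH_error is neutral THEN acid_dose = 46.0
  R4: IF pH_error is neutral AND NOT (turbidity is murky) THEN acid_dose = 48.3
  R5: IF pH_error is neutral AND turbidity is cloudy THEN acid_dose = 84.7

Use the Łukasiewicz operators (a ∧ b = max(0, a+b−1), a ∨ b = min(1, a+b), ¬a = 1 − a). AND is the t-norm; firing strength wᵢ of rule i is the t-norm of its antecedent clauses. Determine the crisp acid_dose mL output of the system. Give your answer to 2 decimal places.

33.78

R1 (z=63.5): murky=0.74, basic=0.37; AND[max(0, a+b−1)] → w = 0.11
R2 (z=30.0): acidic=0.93 → w = 0.93
R3 (z=46.0): murky=0.74, neutral=0.28; AND[max(0, a+b−1)] → w = 0.02
R4 (z=48.3): neutral=0.28, ¬murky=1−0.74=0.26; AND[max(0, a+b−1)] → w = 0.00
R5 (z=84.7): neutral=0.28, cloudy=0.65; AND[max(0, a+b−1)] → w = 0.00
Weighted average = (0.11·63.5 + 0.93·30.0 + 0.02·46.0 + 0.00·48.3 + 0.00·84.7) / (0.11 + 0.93 + 0.02 + 0.00 + 0.00)
  = 35.8050 / 1.0600 = 33.78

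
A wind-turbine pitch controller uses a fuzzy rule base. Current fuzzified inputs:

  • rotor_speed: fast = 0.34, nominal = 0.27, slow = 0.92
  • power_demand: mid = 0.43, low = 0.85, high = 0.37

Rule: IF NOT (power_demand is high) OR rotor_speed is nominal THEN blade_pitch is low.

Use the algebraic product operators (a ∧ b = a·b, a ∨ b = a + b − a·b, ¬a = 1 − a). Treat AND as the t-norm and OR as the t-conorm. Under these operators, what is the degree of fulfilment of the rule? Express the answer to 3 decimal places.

0.730

firing strength: ¬high=1−0.37=0.63, nominal=0.27; OR[a + b − a·b] → w = 0.7299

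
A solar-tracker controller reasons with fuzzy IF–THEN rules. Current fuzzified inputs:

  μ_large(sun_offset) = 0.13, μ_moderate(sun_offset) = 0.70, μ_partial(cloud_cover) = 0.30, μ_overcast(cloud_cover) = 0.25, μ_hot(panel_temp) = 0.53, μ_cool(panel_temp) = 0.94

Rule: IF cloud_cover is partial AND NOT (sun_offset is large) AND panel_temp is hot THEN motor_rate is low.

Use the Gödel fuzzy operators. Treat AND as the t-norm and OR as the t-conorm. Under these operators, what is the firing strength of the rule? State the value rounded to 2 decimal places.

0.30

firing strength: partial=0.30, ¬large=1−0.13=0.87, hot=0.53; AND[min(a, b)] → w = 0.30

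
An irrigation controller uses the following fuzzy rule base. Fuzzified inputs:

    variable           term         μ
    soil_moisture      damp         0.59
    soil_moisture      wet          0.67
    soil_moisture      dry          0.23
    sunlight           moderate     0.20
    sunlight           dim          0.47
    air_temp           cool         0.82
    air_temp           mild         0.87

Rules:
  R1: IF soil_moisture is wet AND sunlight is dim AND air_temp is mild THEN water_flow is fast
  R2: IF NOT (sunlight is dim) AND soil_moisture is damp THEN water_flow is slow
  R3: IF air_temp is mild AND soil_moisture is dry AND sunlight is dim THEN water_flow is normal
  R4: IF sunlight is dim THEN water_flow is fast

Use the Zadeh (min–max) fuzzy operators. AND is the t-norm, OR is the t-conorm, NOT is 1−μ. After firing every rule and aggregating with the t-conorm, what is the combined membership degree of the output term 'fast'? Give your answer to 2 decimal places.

0.47

R1: wet=0.67, dim=0.47, mild=0.87; AND[min(a, b)] → w = 0.47
R2: ¬dim=1−0.47=0.53, damp=0.59; AND[min(a, b)] → w = 0.53
R3: mild=0.87, dry=0.23, dim=0.47; AND[min(a, b)] → w = 0.23
R4: dim=0.47 → w = 0.47
Rules with consequent 'fast': {R1, R4} → strengths 0.47, 0.47
Aggregate via t-conorm [max(a, b)]: 0.47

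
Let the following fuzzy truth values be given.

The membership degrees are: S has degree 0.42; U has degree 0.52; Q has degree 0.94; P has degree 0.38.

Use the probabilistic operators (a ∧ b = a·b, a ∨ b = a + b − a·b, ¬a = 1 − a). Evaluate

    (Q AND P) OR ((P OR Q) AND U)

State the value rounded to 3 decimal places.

Q AND P = a·b on (0.9400, 0.3800) = 0.3572
P OR Q = a + b − a·b on (0.3800, 0.9400) = 0.9628
(P OR Q) AND U = a·b on (0.9628, 0.5200) = 0.5007
(Q AND P) OR ((P OR Q) AND U) = a + b − a·b on (0.3572, 0.5007) = 0.6790

0.679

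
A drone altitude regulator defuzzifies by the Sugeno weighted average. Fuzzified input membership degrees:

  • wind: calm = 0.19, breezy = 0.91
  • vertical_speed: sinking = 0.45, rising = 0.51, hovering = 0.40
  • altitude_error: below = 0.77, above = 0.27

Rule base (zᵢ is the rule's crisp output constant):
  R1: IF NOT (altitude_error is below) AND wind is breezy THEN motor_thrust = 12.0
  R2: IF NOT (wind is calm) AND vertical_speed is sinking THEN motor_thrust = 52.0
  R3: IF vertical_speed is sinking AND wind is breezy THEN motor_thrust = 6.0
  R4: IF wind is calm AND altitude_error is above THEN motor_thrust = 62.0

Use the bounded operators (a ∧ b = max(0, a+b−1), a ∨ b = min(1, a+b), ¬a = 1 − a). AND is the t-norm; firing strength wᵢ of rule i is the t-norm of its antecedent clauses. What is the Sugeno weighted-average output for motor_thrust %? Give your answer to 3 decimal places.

22.842

R1 (z=12.0): ¬below=1−0.77=0.23, breezy=0.91; AND[max(0, a+b−1)] → w = 0.14
R2 (z=52.0): ¬calm=1−0.19=0.81, sinking=0.45; AND[max(0, a+b−1)] → w = 0.26
R3 (z=6.0): sinking=0.45, breezy=0.91; AND[max(0, a+b−1)] → w = 0.36
R4 (z=62.0): calm=0.19, above=0.27; AND[max(0, a+b−1)] → w = 0.00
Weighted average = (0.14·12.0 + 0.26·52.0 + 0.36·6.0 + 0.00·62.0) / (0.14 + 0.26 + 0.36 + 0.00)
  = 17.3600 / 0.7600 = 22.842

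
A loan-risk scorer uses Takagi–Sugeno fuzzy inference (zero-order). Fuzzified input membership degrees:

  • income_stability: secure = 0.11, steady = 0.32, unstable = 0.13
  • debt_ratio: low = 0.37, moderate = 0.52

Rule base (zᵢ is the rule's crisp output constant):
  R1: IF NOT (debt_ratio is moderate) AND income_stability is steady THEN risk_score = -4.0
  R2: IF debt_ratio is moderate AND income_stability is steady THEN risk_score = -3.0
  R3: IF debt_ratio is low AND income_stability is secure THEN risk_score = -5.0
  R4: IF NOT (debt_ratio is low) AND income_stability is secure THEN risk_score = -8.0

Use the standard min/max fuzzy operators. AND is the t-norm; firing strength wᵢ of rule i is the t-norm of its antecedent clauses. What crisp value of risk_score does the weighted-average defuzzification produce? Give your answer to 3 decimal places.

R1 (z=-4.0): ¬moderate=1−0.52=0.48, steady=0.32; AND[min(a, b)] → w = 0.32
R2 (z=-3.0): moderate=0.52, steady=0.32; AND[min(a, b)] → w = 0.32
R3 (z=-5.0): low=0.37, secure=0.11; AND[min(a, b)] → w = 0.11
R4 (z=-8.0): ¬low=1−0.37=0.63, secure=0.11; AND[min(a, b)] → w = 0.11
Weighted average = (0.32·-4.0 + 0.32·-3.0 + 0.11·-5.0 + 0.11·-8.0) / (0.32 + 0.32 + 0.11 + 0.11)
  = -3.6700 / 0.8600 = -4.267

-4.267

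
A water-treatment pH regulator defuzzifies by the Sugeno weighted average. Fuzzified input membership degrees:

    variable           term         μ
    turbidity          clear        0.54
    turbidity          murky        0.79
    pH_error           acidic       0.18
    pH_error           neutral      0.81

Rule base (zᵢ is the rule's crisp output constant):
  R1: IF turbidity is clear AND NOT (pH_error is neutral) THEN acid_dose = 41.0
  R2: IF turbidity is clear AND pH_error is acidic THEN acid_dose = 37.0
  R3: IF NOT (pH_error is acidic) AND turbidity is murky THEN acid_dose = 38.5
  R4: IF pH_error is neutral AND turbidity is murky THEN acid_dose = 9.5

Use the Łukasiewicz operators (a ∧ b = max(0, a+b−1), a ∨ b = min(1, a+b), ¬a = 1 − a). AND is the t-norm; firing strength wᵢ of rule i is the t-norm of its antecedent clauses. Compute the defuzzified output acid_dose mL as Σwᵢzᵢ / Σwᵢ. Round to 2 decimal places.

R1 (z=41.0): clear=0.54, ¬neutral=1−0.81=0.19; AND[max(0, a+b−1)] → w = 0.00
R2 (z=37.0): clear=0.54, acidic=0.18; AND[max(0, a+b−1)] → w = 0.00
R3 (z=38.5): ¬acidic=1−0.18=0.82, murky=0.79; AND[max(0, a+b−1)] → w = 0.61
R4 (z=9.5): neutral=0.81, murky=0.79; AND[max(0, a+b−1)] → w = 0.60
Weighted average = (0.00·41.0 + 0.00·37.0 + 0.61·38.5 + 0.60·9.5) / (0.00 + 0.00 + 0.61 + 0.60)
  = 29.1850 / 1.2100 = 24.12

24.12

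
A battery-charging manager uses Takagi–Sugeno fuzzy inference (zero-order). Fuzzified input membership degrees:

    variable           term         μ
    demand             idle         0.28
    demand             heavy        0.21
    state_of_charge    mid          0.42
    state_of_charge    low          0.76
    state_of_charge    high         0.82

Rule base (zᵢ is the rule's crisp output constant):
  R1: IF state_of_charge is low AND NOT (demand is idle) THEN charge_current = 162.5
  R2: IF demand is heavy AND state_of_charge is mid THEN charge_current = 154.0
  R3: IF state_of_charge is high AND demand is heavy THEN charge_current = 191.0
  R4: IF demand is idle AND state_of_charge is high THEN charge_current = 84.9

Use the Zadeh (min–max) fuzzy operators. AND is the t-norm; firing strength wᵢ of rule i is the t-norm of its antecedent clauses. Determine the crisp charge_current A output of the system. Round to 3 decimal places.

150.156

R1 (z=162.5): low=0.76, ¬idle=1−0.28=0.72; AND[min(a, b)] → w = 0.72
R2 (z=154.0): heavy=0.21, mid=0.42; AND[min(a, b)] → w = 0.21
R3 (z=191.0): high=0.82, heavy=0.21; AND[min(a, b)] → w = 0.21
R4 (z=84.9): idle=0.28, high=0.82; AND[min(a, b)] → w = 0.28
Weighted average = (0.72·162.5 + 0.21·154.0 + 0.21·191.0 + 0.28·84.9) / (0.72 + 0.21 + 0.21 + 0.28)
  = 213.2220 / 1.4200 = 150.156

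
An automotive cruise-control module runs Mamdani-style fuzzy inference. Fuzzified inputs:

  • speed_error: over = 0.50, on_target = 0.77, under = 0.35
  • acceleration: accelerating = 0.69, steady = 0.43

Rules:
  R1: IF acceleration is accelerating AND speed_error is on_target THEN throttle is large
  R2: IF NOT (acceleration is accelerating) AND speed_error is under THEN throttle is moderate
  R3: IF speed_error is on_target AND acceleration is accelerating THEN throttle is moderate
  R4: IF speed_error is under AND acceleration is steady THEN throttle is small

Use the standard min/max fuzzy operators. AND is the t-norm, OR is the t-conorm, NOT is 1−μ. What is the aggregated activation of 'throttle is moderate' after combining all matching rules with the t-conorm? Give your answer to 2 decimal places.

R1: accelerating=0.69, on_target=0.77; AND[min(a, b)] → w = 0.69
R2: ¬accelerating=1−0.69=0.31, under=0.35; AND[min(a, b)] → w = 0.31
R3: on_target=0.77, accelerating=0.69; AND[min(a, b)] → w = 0.69
R4: under=0.35, steady=0.43; AND[min(a, b)] → w = 0.35
Rules with consequent 'moderate': {R2, R3} → strengths 0.31, 0.69
Aggregate via t-conorm [max(a, b)]: 0.69

0.69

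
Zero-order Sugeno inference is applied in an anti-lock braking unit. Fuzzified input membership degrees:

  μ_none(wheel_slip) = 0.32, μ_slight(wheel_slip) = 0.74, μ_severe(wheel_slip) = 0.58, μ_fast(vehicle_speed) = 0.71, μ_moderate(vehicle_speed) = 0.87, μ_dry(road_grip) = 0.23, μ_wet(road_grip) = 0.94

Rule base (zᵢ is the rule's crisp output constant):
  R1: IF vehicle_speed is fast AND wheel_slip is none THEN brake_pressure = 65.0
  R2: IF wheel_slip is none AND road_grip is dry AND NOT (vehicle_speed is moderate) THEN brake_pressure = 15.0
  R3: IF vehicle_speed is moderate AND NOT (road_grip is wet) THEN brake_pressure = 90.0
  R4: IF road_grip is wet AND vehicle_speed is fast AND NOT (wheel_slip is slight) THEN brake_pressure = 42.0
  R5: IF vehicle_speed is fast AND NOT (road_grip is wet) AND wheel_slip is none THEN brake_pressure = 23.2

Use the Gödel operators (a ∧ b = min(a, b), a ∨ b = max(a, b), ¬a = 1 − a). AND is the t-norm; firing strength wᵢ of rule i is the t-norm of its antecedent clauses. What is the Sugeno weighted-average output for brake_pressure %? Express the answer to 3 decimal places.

R1 (z=65.0): fast=0.71, none=0.32; AND[min(a, b)] → w = 0.32
R2 (z=15.0): none=0.32, dry=0.23, ¬moderate=1−0.87=0.13; AND[min(a, b)] → w = 0.13
R3 (z=90.0): moderate=0.87, ¬wet=1−0.94=0.06; AND[min(a, b)] → w = 0.06
R4 (z=42.0): wet=0.94, fast=0.71, ¬slight=1−0.74=0.26; AND[min(a, b)] → w = 0.26
R5 (z=23.2): fast=0.71, ¬wet=1−0.94=0.06, none=0.32; AND[min(a, b)] → w = 0.06
Weighted average = (0.32·65.0 + 0.13·15.0 + 0.06·90.0 + 0.26·42.0 + 0.06·23.2) / (0.32 + 0.13 + 0.06 + 0.26 + 0.06)
  = 40.4620 / 0.8300 = 48.749

48.749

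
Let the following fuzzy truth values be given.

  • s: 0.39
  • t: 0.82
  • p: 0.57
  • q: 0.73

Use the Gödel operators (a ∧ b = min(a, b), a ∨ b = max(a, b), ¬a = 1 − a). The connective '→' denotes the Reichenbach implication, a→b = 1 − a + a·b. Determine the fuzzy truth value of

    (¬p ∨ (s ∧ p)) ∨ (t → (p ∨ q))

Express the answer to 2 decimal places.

¬p = 1 − 0.57 = 0.43
s ∧ p = min(a, b) on (0.39, 0.57) = 0.39
¬p ∨ (s ∧ p) = max(a, b) on (0.43, 0.39) = 0.43
p ∨ q = max(a, b) on (0.57, 0.73) = 0.73
t → (p ∨ q)  [Reichenbach: 1 − a + a·b] with a=0.82, b=0.73 → 0.78
(¬p ∨ (s ∧ p)) ∨ (t → (p ∨ q)) = max(a, b) on (0.43, 0.78) = 0.78

0.78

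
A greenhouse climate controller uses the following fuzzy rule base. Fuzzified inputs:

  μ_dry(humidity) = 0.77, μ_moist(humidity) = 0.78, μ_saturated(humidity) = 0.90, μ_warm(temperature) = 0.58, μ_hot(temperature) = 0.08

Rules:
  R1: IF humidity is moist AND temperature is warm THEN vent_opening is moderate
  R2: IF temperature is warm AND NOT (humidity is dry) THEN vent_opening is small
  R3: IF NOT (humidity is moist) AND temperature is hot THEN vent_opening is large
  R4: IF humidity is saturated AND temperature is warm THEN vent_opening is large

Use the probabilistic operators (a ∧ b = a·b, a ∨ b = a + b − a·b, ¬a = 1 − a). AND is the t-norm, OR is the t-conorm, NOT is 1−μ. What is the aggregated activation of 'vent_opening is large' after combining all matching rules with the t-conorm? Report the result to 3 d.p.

0.530

R1: moist=0.78, warm=0.58; AND[a·b] → w = 0.4524
R2: warm=0.58, ¬dry=1−0.77=0.23; AND[a·b] → w = 0.1334
R3: ¬moist=1−0.78=0.22, hot=0.08; AND[a·b] → w = 0.0176
R4: saturated=0.90, warm=0.58; AND[a·b] → w = 0.5220
Rules with consequent 'large': {R3, R4} → strengths 0.0176, 0.5220
Aggregate via t-conorm [a + b − a·b]: 0.5304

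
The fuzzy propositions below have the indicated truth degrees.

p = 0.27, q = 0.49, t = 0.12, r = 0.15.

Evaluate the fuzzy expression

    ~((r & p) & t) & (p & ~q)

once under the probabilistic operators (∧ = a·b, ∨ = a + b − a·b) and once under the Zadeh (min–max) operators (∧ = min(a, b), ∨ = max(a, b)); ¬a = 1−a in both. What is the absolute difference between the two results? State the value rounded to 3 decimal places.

0.133

Under probabilistic:
  r & p = a·b on (0.1500, 0.2700) = 0.0405
  (r & p) & t = a·b on (0.0405, 0.1200) = 0.0049
  ~((r & p) & t) = 1 − 0.0049 = 0.9951
  ~q = 1 − 0.4900 = 0.5100
  p & ~q = a·b on (0.2700, 0.5100) = 0.1377
  ~((r & p) & t) & (p & ~q) = a·b on (0.9951, 0.1377) = 0.1370
  → value = 0.1370
Under Zadeh (min–max):
  r & p = min(a, b) on (0.15, 0.27) = 0.15
  (r & p) & t = min(a, b) on (0.15, 0.12) = 0.12
  ~((r & p) & t) = 1 − 0.12 = 0.88
  ~q = 1 − 0.49 = 0.51
  p & ~q = min(a, b) on (0.27, 0.51) = 0.27
  ~((r & p) & t) & (p & ~q) = min(a, b) on (0.88, 0.27) = 0.27
  → value = 0.2700
|0.1370 − 0.2700| = 0.133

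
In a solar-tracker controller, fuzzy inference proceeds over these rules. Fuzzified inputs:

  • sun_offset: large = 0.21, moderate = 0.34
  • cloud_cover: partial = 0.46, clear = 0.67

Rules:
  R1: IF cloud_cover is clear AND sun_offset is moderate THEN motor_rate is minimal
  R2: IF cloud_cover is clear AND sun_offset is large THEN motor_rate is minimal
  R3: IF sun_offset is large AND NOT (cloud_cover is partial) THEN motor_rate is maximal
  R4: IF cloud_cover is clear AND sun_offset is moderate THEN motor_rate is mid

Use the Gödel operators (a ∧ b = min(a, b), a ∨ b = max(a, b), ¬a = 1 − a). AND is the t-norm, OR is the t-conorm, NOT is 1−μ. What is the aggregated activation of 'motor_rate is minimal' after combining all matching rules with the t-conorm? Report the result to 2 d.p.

0.34

R1: clear=0.67, moderate=0.34; AND[min(a, b)] → w = 0.34
R2: clear=0.67, large=0.21; AND[min(a, b)] → w = 0.21
R3: large=0.21, ¬partial=1−0.46=0.54; AND[min(a, b)] → w = 0.21
R4: clear=0.67, moderate=0.34; AND[min(a, b)] → w = 0.34
Rules with consequent 'minimal': {R1, R2} → strengths 0.34, 0.21
Aggregate via t-conorm [max(a, b)]: 0.34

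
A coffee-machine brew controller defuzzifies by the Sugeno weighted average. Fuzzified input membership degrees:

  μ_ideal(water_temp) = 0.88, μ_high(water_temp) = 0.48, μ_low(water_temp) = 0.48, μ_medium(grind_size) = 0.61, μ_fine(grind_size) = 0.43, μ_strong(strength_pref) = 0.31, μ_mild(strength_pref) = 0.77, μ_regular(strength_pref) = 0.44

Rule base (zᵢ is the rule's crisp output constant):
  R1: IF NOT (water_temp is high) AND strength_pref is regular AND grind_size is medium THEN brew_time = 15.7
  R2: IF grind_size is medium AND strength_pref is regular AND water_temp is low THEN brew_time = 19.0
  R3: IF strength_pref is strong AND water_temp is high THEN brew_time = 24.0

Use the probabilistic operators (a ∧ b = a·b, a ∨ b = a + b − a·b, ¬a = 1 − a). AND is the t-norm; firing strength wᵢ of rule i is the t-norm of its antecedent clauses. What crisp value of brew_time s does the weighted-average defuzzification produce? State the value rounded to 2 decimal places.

R1 (z=15.7): ¬high=1−0.48=0.52, regular=0.44, medium=0.61; AND[a·b] → w = 0.1396
R2 (z=19.0): medium=0.61, regular=0.44, low=0.48; AND[a·b] → w = 0.1288
R3 (z=24.0): strong=0.31, high=0.48; AND[a·b] → w = 0.1488
Weighted average = (0.1396·15.7 + 0.1288·19.0 + 0.1488·24.0) / (0.1396 + 0.1288 + 0.1488)
  = 8.2102 / 0.4172 = 19.68

19.68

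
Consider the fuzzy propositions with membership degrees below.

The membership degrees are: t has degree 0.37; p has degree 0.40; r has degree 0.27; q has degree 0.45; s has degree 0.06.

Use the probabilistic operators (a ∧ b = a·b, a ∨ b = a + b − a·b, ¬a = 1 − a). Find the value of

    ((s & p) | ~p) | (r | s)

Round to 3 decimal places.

0.732

s & p = a·b on (0.0600, 0.4000) = 0.0240
~p = 1 − 0.4000 = 0.6000
(s & p) | ~p = a + b − a·b on (0.0240, 0.6000) = 0.6096
r | s = a + b − a·b on (0.2700, 0.0600) = 0.3138
((s & p) | ~p) | (r | s) = a + b − a·b on (0.6096, 0.3138) = 0.7321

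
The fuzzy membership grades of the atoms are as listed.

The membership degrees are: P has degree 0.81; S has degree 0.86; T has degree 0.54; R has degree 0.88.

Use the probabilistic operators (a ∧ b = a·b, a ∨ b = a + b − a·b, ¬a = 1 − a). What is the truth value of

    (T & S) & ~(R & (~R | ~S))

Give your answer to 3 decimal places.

0.365

T & S = a·b on (0.5400, 0.8600) = 0.4644
~R = 1 − 0.8800 = 0.1200
~S = 1 − 0.8600 = 0.1400
~R | ~S = a + b − a·b on (0.1200, 0.1400) = 0.2432
R & (~R | ~S) = a·b on (0.8800, 0.2432) = 0.2140
~(R & (~R | ~S)) = 1 − 0.2140 = 0.7860
(T & S) & ~(R & (~R | ~S)) = a·b on (0.4644, 0.7860) = 0.3650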